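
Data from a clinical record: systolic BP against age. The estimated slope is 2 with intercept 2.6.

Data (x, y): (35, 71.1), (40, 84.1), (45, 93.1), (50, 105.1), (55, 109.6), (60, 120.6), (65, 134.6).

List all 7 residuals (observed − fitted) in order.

-1.5, 1.5, 0.5, 2.5, -3, -2, 2

x=35: ŷ = 2.6 + 2·35 = 72.6; r = 71.1 − 72.6 = -1.5
x=40: ŷ = 2.6 + 2·40 = 82.6; r = 84.1 − 82.6 = 1.5
x=45: ŷ = 2.6 + 2·45 = 92.6; r = 93.1 − 92.6 = 0.5
x=50: ŷ = 2.6 + 2·50 = 102.6; r = 105.1 − 102.6 = 2.5
x=55: ŷ = 2.6 + 2·55 = 112.6; r = 109.6 − 112.6 = -3
x=60: ŷ = 2.6 + 2·60 = 122.6; r = 120.6 − 122.6 = -2
x=65: ŷ = 2.6 + 2·65 = 132.6; r = 134.6 − 132.6 = 2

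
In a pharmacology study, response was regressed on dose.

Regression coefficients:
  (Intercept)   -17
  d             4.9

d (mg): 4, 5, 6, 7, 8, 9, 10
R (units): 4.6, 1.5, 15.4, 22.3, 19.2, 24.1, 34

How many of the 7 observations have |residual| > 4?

2

d=4: R̂ = -17 + 4.9·4 = 2.6; e = 4.6 − 2.6 = 2
d=5: R̂ = -17 + 4.9·5 = 7.5; e = 1.5 − 7.5 = -6
d=6: R̂ = -17 + 4.9·6 = 12.4; e = 15.4 − 12.4 = 3
d=7: R̂ = -17 + 4.9·7 = 17.3; e = 22.3 − 17.3 = 5
d=8: R̂ = -17 + 4.9·8 = 22.2; e = 19.2 − 22.2 = -3
d=9: R̂ = -17 + 4.9·9 = 27.1; e = 24.1 − 27.1 = -3
d=10: R̂ = -17 + 4.9·10 = 32; e = 34 − 32 = 2
|e| > 4: d=5 (|e|=6), d=7 (|e|=5) → 2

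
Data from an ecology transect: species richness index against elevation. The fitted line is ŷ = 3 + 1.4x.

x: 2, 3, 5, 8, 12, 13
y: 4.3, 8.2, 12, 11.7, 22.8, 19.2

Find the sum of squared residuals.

SSE = 26.5

x=2: ŷ = 3 + 1.4·2 = 5.8; e = 4.3 − 5.8 = -1.5
x=3: ŷ = 3 + 1.4·3 = 7.2; e = 8.2 − 7.2 = 1
x=5: ŷ = 3 + 1.4·5 = 10; e = 12 − 10 = 2
x=8: ŷ = 3 + 1.4·8 = 14.2; e = 11.7 − 14.2 = -2.5
x=12: ŷ = 3 + 1.4·12 = 19.8; e = 22.8 − 19.8 = 3
x=13: ŷ = 3 + 1.4·13 = 21.2; e = 19.2 − 21.2 = -2
SSE = 2.25 + 1 + 4 + 6.25 + 9 + 4 = 26.5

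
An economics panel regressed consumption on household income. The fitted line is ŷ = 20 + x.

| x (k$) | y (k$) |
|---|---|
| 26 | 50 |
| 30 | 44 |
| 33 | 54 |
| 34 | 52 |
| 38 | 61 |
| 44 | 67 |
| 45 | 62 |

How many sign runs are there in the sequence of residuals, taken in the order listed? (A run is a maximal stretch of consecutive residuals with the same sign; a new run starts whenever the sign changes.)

6 runs

x=26: ŷ = 20 + 26 = 46; r = 50 − 46 = 4
x=30: ŷ = 20 + 30 = 50; r = 44 − 50 = -6
x=33: ŷ = 20 + 33 = 53; r = 54 − 53 = 1
x=34: ŷ = 20 + 34 = 54; r = 52 − 54 = -2
x=38: ŷ = 20 + 38 = 58; r = 61 − 58 = 3
x=44: ŷ = 20 + 44 = 64; r = 67 − 64 = 3
x=45: ŷ = 20 + 45 = 65; r = 62 − 65 = -3
Signs: + − + − + + −
Runs: +×1, −×1, +×1, −×1, +×2, −×1 → 6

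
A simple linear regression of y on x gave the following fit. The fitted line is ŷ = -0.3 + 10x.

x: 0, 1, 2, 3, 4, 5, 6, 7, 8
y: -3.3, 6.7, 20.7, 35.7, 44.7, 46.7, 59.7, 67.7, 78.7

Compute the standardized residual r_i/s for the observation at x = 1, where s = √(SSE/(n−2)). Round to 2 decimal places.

x=0: ŷ = -0.3 + 10·0 = -0.3; r = -3.3 − (-0.3) = -3
x=1: ŷ = -0.3 + 10·1 = 9.7; r = 6.7 − 9.7 = -3
x=2: ŷ = -0.3 + 10·2 = 19.7; r = 20.7 − 19.7 = 1
x=3: ŷ = -0.3 + 10·3 = 29.7; r = 35.7 − 29.7 = 6
x=4: ŷ = -0.3 + 10·4 = 39.7; r = 44.7 − 39.7 = 5
x=5: ŷ = -0.3 + 10·5 = 49.7; r = 46.7 − 49.7 = -3
x=6: ŷ = -0.3 + 10·6 = 59.7; r = 59.7 − 59.7 = 0
x=7: ŷ = -0.3 + 10·7 = 69.7; r = 67.7 − 69.7 = -2
x=8: ŷ = -0.3 + 10·8 = 79.7; r = 78.7 − 79.7 = -1
SSE = 9 + 9 + 1 + 36 + 25 + 9 + 0 + 4 + 1 = 94
s = √(94/7) = 3.6645
r/s = -3 / 3.6645 = -0.82

-0.82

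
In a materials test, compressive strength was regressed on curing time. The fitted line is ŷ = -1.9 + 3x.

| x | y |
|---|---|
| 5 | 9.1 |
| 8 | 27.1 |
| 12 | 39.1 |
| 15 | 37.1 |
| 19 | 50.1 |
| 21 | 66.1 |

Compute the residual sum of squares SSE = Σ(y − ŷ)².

SSE = 152

x=5: ŷ = -1.9 + 3·5 = 13.1; r = 9.1 − 13.1 = -4
x=8: ŷ = -1.9 + 3·8 = 22.1; r = 27.1 − 22.1 = 5
x=12: ŷ = -1.9 + 3·12 = 34.1; r = 39.1 − 34.1 = 5
x=15: ŷ = -1.9 + 3·15 = 43.1; r = 37.1 − 43.1 = -6
x=19: ŷ = -1.9 + 3·19 = 55.1; r = 50.1 − 55.1 = -5
x=21: ŷ = -1.9 + 3·21 = 61.1; r = 66.1 − 61.1 = 5
SSE = 16 + 25 + 25 + 36 + 25 + 25 = 152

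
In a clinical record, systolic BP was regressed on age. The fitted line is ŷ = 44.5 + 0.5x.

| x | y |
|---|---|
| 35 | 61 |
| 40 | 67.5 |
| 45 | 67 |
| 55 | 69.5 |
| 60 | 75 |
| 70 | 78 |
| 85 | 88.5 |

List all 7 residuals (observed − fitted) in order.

-1, 3, 0, -2.5, 0.5, -1.5, 1.5

x=35: ŷ = 44.5 + 0.5·35 = 62; r = 61 − 62 = -1
x=40: ŷ = 44.5 + 0.5·40 = 64.5; r = 67.5 − 64.5 = 3
x=45: ŷ = 44.5 + 0.5·45 = 67; r = 67 − 67 = 0
x=55: ŷ = 44.5 + 0.5·55 = 72; r = 69.5 − 72 = -2.5
x=60: ŷ = 44.5 + 0.5·60 = 74.5; r = 75 − 74.5 = 0.5
x=70: ŷ = 44.5 + 0.5·70 = 79.5; r = 78 − 79.5 = -1.5
x=85: ŷ = 44.5 + 0.5·85 = 87; r = 88.5 − 87 = 1.5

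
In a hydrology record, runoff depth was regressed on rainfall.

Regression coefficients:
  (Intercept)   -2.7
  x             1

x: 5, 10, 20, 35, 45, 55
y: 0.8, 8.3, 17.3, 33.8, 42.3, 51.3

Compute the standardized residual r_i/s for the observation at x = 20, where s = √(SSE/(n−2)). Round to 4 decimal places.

0.0000

x=5: ŷ = -2.7 + 5 = 2.3; r = 0.8 − 2.3 = -1.5
x=10: ŷ = -2.7 + 10 = 7.3; r = 8.3 − 7.3 = 1
x=20: ŷ = -2.7 + 20 = 17.3; r = 17.3 − 17.3 = 0
x=35: ŷ = -2.7 + 35 = 32.3; r = 33.8 − 32.3 = 1.5
x=45: ŷ = -2.7 + 45 = 42.3; r = 42.3 − 42.3 = 0
x=55: ŷ = -2.7 + 55 = 52.3; r = 51.3 − 52.3 = -1
SSE = 2.25 + 1 + 0 + 2.25 + 0 + 1 = 6.5
s = √(6.5/4) = 1.27475
r/s = 0 / 1.27475 = 0.0000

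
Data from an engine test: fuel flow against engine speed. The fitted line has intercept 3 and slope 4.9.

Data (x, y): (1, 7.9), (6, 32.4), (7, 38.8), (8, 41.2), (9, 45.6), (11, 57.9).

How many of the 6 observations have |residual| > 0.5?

4

x=1: ŷ = 3 + 4.9·1 = 7.9; e = 7.9 − 7.9 = 0
x=6: ŷ = 3 + 4.9·6 = 32.4; e = 32.4 − 32.4 = 0
x=7: ŷ = 3 + 4.9·7 = 37.3; e = 38.8 − 37.3 = 1.5
x=8: ŷ = 3 + 4.9·8 = 42.2; e = 41.2 − 42.2 = -1
x=9: ŷ = 3 + 4.9·9 = 47.1; e = 45.6 − 47.1 = -1.5
x=11: ŷ = 3 + 4.9·11 = 56.9; e = 57.9 − 56.9 = 1
|e| > 0.5: x=7 (|e|=1.5), x=8 (|e|=1), x=9 (|e|=1.5), x=11 (|e|=1) → 4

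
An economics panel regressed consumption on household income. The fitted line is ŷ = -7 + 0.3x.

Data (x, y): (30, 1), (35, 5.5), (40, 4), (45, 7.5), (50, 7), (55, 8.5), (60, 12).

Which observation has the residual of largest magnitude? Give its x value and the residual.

x = 35, e = 2

x=30: ŷ = -7 + 0.3·30 = 2; e = 1 − 2 = -1
x=35: ŷ = -7 + 0.3·35 = 3.5; e = 5.5 − 3.5 = 2
x=40: ŷ = -7 + 0.3·40 = 5; e = 4 − 5 = -1
x=45: ŷ = -7 + 0.3·45 = 6.5; e = 7.5 − 6.5 = 1
x=50: ŷ = -7 + 0.3·50 = 8; e = 7 − 8 = -1
x=55: ŷ = -7 + 0.3·55 = 9.5; e = 8.5 − 9.5 = -1
x=60: ŷ = -7 + 0.3·60 = 11; e = 12 − 11 = 1
Largest |e| is 2 at x = 35, residual 2.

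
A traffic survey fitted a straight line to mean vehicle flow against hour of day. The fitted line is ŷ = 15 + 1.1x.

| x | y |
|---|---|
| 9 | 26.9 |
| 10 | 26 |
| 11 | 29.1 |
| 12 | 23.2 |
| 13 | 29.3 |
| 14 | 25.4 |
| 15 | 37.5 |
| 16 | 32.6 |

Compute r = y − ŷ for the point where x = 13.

ŷ = 15 + 1.1·13 = 29.3
r = 29.3 − 29.3 = 0

r = 0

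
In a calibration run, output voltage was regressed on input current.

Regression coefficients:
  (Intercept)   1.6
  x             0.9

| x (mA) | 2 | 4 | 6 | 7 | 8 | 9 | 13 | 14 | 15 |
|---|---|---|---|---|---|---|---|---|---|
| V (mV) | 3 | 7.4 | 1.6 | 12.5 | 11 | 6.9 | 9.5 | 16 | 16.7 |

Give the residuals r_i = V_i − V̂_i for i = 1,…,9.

x=2: V̂ = 1.6 + 0.9·2 = 3.4; r = 3 − 3.4 = -0.4
x=4: V̂ = 1.6 + 0.9·4 = 5.2; r = 7.4 − 5.2 = 2.2
x=6: V̂ = 1.6 + 0.9·6 = 7; r = 1.6 − 7 = -5.4
x=7: V̂ = 1.6 + 0.9·7 = 7.9; r = 12.5 − 7.9 = 4.6
x=8: V̂ = 1.6 + 0.9·8 = 8.8; r = 11 − 8.8 = 2.2
x=9: V̂ = 1.6 + 0.9·9 = 9.7; r = 6.9 − 9.7 = -2.8
x=13: V̂ = 1.6 + 0.9·13 = 13.3; r = 9.5 − 13.3 = -3.8
x=14: V̂ = 1.6 + 0.9·14 = 14.2; r = 16 − 14.2 = 1.8
x=15: V̂ = 1.6 + 0.9·15 = 15.1; r = 16.7 − 15.1 = 1.6

-0.4, 2.2, -5.4, 4.6, 2.2, -2.8, -3.8, 1.8, 1.6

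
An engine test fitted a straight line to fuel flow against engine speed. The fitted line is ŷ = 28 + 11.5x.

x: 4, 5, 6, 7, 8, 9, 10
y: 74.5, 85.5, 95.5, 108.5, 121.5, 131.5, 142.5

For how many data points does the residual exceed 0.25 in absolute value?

4

x=4: ŷ = 28 + 11.5·4 = 74; e = 74.5 − 74 = 0.5
x=5: ŷ = 28 + 11.5·5 = 85.5; e = 85.5 − 85.5 = 0
x=6: ŷ = 28 + 11.5·6 = 97; e = 95.5 − 97 = -1.5
x=7: ŷ = 28 + 11.5·7 = 108.5; e = 108.5 − 108.5 = 0
x=8: ŷ = 28 + 11.5·8 = 120; e = 121.5 − 120 = 1.5
x=9: ŷ = 28 + 11.5·9 = 131.5; e = 131.5 − 131.5 = 0
x=10: ŷ = 28 + 11.5·10 = 143; e = 142.5 − 143 = -0.5
|e| > 0.25: x=4 (|e|=0.5), x=6 (|e|=1.5), x=8 (|e|=1.5), x=10 (|e|=0.5) → 4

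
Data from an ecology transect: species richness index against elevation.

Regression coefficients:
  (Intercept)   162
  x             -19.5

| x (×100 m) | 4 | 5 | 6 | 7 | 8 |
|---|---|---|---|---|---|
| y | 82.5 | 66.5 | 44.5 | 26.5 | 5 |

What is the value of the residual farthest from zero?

e = 2

x=4: ŷ = 162 − 19.5·4 = 84; e = 82.5 − 84 = -1.5
x=5: ŷ = 162 − 19.5·5 = 64.5; e = 66.5 − 64.5 = 2
x=6: ŷ = 162 − 19.5·6 = 45; e = 44.5 − 45 = -0.5
x=7: ŷ = 162 − 19.5·7 = 25.5; e = 26.5 − 25.5 = 1
x=8: ŷ = 162 − 19.5·8 = 6; e = 5 − 6 = -1
Largest |e| is 2 at x = 5, residual 2.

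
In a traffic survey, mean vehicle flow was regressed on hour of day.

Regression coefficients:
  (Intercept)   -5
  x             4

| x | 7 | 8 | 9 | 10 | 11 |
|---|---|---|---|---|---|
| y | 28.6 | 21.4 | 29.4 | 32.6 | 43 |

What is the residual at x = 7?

e = 5.6

ŷ = -5 + 4·7 = 23
e = 28.6 − 23 = 5.6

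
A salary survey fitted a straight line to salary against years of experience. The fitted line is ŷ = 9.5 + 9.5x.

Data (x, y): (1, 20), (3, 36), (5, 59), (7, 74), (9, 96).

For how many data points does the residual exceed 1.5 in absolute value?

3

x=1: ŷ = 9.5 + 9.5·1 = 19; r = 20 − 19 = 1
x=3: ŷ = 9.5 + 9.5·3 = 38; r = 36 − 38 = -2
x=5: ŷ = 9.5 + 9.5·5 = 57; r = 59 − 57 = 2
x=7: ŷ = 9.5 + 9.5·7 = 76; r = 74 − 76 = -2
x=9: ŷ = 9.5 + 9.5·9 = 95; r = 96 − 95 = 1
|r| > 1.5: x=3 (|r|=2), x=5 (|r|=2), x=7 (|r|=2) → 3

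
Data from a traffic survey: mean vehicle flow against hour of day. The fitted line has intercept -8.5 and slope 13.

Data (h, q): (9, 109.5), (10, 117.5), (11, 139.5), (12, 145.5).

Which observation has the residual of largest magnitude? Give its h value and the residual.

h = 11, r = 5

h=9: ŷ = -8.5 + 13·9 = 108.5; r = 109.5 − 108.5 = 1
h=10: ŷ = -8.5 + 13·10 = 121.5; r = 117.5 − 121.5 = -4
h=11: ŷ = -8.5 + 13·11 = 134.5; r = 139.5 − 134.5 = 5
h=12: ŷ = -8.5 + 13·12 = 147.5; r = 145.5 − 147.5 = -2
Largest |r| is 5 at h = 11, residual 5.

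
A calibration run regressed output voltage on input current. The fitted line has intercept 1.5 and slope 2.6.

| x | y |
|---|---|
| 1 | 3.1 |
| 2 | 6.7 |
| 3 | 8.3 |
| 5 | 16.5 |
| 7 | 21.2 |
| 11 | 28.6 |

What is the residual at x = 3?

ŷ = 1.5 + 2.6·3 = 9.3
r = 8.3 − 9.3 = -1

r = -1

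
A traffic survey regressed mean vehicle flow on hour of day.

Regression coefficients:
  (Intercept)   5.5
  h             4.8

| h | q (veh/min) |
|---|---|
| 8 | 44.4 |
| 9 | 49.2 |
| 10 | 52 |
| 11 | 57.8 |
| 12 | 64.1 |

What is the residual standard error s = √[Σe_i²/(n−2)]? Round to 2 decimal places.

s = 1.15

h=8: q̂ = 5.5 + 4.8·8 = 43.9; e = 44.4 − 43.9 = 0.5
h=9: q̂ = 5.5 + 4.8·9 = 48.7; e = 49.2 − 48.7 = 0.5
h=10: q̂ = 5.5 + 4.8·10 = 53.5; e = 52 − 53.5 = -1.5
h=11: q̂ = 5.5 + 4.8·11 = 58.3; e = 57.8 − 58.3 = -0.5
h=12: q̂ = 5.5 + 4.8·12 = 63.1; e = 64.1 − 63.1 = 1
SSE = 0.25 + 0.25 + 2.25 + 0.25 + 1 = 4
s = √(4/3) = √1.33333 ≈ 1.15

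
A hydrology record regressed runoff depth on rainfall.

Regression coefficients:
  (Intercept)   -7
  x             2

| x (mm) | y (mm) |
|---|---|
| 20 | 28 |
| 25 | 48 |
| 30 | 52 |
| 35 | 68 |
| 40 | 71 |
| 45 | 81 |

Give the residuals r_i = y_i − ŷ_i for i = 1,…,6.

x=20: ŷ = -7 + 2·20 = 33; r = 28 − 33 = -5
x=25: ŷ = -7 + 2·25 = 43; r = 48 − 43 = 5
x=30: ŷ = -7 + 2·30 = 53; r = 52 − 53 = -1
x=35: ŷ = -7 + 2·35 = 63; r = 68 − 63 = 5
x=40: ŷ = -7 + 2·40 = 73; r = 71 − 73 = -2
x=45: ŷ = -7 + 2·45 = 83; r = 81 − 83 = -2

-5, 5, -1, 5, -2, -2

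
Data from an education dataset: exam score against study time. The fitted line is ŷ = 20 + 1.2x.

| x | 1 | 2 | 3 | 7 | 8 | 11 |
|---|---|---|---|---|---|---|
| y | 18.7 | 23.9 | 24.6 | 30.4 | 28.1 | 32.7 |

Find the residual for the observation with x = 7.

r = 2

ŷ = 20 + 1.2·7 = 28.4
r = 30.4 − 28.4 = 2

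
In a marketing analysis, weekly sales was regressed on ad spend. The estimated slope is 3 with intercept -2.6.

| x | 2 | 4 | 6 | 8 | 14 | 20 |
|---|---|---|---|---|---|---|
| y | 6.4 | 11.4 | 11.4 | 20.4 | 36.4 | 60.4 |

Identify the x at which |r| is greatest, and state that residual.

x=2: ŷ = -2.6 + 3·2 = 3.4; r = 6.4 − 3.4 = 3
x=4: ŷ = -2.6 + 3·4 = 9.4; r = 11.4 − 9.4 = 2
x=6: ŷ = -2.6 + 3·6 = 15.4; r = 11.4 − 15.4 = -4
x=8: ŷ = -2.6 + 3·8 = 21.4; r = 20.4 − 21.4 = -1
x=14: ŷ = -2.6 + 3·14 = 39.4; r = 36.4 − 39.4 = -3
x=20: ŷ = -2.6 + 3·20 = 57.4; r = 60.4 − 57.4 = 3
Largest |r| is 4 at x = 6, residual -4.

x = 6, r = -4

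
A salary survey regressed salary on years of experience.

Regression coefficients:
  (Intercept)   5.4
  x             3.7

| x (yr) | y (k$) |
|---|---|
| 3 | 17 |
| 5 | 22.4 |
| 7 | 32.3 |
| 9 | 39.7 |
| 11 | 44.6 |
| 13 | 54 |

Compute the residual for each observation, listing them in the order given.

x=3: ŷ = 5.4 + 3.7·3 = 16.5; e = 17 − 16.5 = 0.5
x=5: ŷ = 5.4 + 3.7·5 = 23.9; e = 22.4 − 23.9 = -1.5
x=7: ŷ = 5.4 + 3.7·7 = 31.3; e = 32.3 − 31.3 = 1
x=9: ŷ = 5.4 + 3.7·9 = 38.7; e = 39.7 − 38.7 = 1
x=11: ŷ = 5.4 + 3.7·11 = 46.1; e = 44.6 − 46.1 = -1.5
x=13: ŷ = 5.4 + 3.7·13 = 53.5; e = 54 − 53.5 = 0.5

0.5, -1.5, 1, 1, -1.5, 0.5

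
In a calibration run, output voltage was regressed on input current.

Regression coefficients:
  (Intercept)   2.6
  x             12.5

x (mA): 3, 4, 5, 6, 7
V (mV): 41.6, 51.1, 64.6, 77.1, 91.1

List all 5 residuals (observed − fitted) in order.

x=3: ŷ = 2.6 + 12.5·3 = 40.1; e = 41.6 − 40.1 = 1.5
x=4: ŷ = 2.6 + 12.5·4 = 52.6; e = 51.1 − 52.6 = -1.5
x=5: ŷ = 2.6 + 12.5·5 = 65.1; e = 64.6 − 65.1 = -0.5
x=6: ŷ = 2.6 + 12.5·6 = 77.6; e = 77.1 − 77.6 = -0.5
x=7: ŷ = 2.6 + 12.5·7 = 90.1; e = 91.1 − 90.1 = 1

1.5, -1.5, -0.5, -0.5, 1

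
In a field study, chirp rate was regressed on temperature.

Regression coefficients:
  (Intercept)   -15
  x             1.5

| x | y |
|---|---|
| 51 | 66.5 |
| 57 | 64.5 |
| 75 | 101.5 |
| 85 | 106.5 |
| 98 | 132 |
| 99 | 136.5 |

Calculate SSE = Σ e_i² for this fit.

SSE = 122

x=51: ŷ = -15 + 1.5·51 = 61.5; e = 66.5 − 61.5 = 5
x=57: ŷ = -15 + 1.5·57 = 70.5; e = 64.5 − 70.5 = -6
x=75: ŷ = -15 + 1.5·75 = 97.5; e = 101.5 − 97.5 = 4
x=85: ŷ = -15 + 1.5·85 = 112.5; e = 106.5 − 112.5 = -6
x=98: ŷ = -15 + 1.5·98 = 132; e = 132 − 132 = 0
x=99: ŷ = -15 + 1.5·99 = 133.5; e = 136.5 − 133.5 = 3
SSE = 25 + 36 + 16 + 36 + 0 + 9 = 122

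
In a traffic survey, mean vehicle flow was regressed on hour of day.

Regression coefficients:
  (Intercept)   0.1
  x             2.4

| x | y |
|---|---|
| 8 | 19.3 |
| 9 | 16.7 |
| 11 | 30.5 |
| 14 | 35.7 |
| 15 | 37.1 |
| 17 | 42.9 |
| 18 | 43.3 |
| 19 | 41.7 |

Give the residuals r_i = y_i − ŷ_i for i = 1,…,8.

x=8: ŷ = 0.1 + 2.4·8 = 19.3; r = 19.3 − 19.3 = 0
x=9: ŷ = 0.1 + 2.4·9 = 21.7; r = 16.7 − 21.7 = -5
x=11: ŷ = 0.1 + 2.4·11 = 26.5; r = 30.5 − 26.5 = 4
x=14: ŷ = 0.1 + 2.4·14 = 33.7; r = 35.7 − 33.7 = 2
x=15: ŷ = 0.1 + 2.4·15 = 36.1; r = 37.1 − 36.1 = 1
x=17: ŷ = 0.1 + 2.4·17 = 40.9; r = 42.9 − 40.9 = 2
x=18: ŷ = 0.1 + 2.4·18 = 43.3; r = 43.3 − 43.3 = 0
x=19: ŷ = 0.1 + 2.4·19 = 45.7; r = 41.7 − 45.7 = -4

0, -5, 4, 2, 1, 2, 0, -4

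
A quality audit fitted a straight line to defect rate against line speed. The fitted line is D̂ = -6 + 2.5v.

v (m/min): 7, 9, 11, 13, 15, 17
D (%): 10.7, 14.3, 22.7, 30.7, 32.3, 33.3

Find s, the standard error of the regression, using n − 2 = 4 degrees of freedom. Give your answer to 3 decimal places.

s = 2.977

v=7: D̂ = -6 + 2.5·7 = 11.5; e = 10.7 − 11.5 = -0.8
v=9: D̂ = -6 + 2.5·9 = 16.5; e = 14.3 − 16.5 = -2.2
v=11: D̂ = -6 + 2.5·11 = 21.5; e = 22.7 − 21.5 = 1.2
v=13: D̂ = -6 + 2.5·13 = 26.5; e = 30.7 − 26.5 = 4.2
v=15: D̂ = -6 + 2.5·15 = 31.5; e = 32.3 − 31.5 = 0.8
v=17: D̂ = -6 + 2.5·17 = 36.5; e = 33.3 − 36.5 = -3.2
SSE = 0.64 + 4.84 + 1.44 + 17.64 + 0.64 + 10.24 = 35.44
s = √(35.44/4) = √8.86 ≈ 2.977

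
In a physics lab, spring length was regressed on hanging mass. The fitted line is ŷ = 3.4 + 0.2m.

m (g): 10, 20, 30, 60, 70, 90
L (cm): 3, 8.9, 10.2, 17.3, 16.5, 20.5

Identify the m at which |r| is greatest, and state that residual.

m = 10, r = -2.4

m=10: ŷ = 3.4 + 0.2·10 = 5.4; r = 3 − 5.4 = -2.4
m=20: ŷ = 3.4 + 0.2·20 = 7.4; r = 8.9 − 7.4 = 1.5
m=30: ŷ = 3.4 + 0.2·30 = 9.4; r = 10.2 − 9.4 = 0.8
m=60: ŷ = 3.4 + 0.2·60 = 15.4; r = 17.3 − 15.4 = 1.9
m=70: ŷ = 3.4 + 0.2·70 = 17.4; r = 16.5 − 17.4 = -0.9
m=90: ŷ = 3.4 + 0.2·90 = 21.4; r = 20.5 − 21.4 = -0.9
Largest |r| is 2.4 at m = 10, residual -2.4.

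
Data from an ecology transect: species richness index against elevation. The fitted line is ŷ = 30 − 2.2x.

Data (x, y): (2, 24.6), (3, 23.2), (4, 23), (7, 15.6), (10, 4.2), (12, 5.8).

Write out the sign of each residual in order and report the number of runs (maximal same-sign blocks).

x=2: ŷ = 30 − 2.2·2 = 25.6; r = 24.6 − 25.6 = -1
x=3: ŷ = 30 − 2.2·3 = 23.4; r = 23.2 − 23.4 = -0.2
x=4: ŷ = 30 − 2.2·4 = 21.2; r = 23 − 21.2 = 1.8
x=7: ŷ = 30 − 2.2·7 = 14.6; r = 15.6 − 14.6 = 1
x=10: ŷ = 30 − 2.2·10 = 8; r = 4.2 − 8 = -3.8
x=12: ŷ = 30 − 2.2·12 = 3.6; r = 5.8 − 3.6 = 2.2
Signs: − − + + − +
Runs: −×2, +×2, −×1, +×1 → 4

4 runs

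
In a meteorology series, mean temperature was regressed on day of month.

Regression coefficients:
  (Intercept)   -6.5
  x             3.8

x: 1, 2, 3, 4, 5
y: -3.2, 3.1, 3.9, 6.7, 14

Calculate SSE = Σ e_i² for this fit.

SSE = 11.5

x=1: ŷ = -6.5 + 3.8·1 = -2.7; e = -3.2 − (-2.7) = -0.5
x=2: ŷ = -6.5 + 3.8·2 = 1.1; e = 3.1 − 1.1 = 2
x=3: ŷ = -6.5 + 3.8·3 = 4.9; e = 3.9 − 4.9 = -1
x=4: ŷ = -6.5 + 3.8·4 = 8.7; e = 6.7 − 8.7 = -2
x=5: ŷ = -6.5 + 3.8·5 = 12.5; e = 14 − 12.5 = 1.5
SSE = 0.25 + 4 + 1 + 4 + 2.25 = 11.5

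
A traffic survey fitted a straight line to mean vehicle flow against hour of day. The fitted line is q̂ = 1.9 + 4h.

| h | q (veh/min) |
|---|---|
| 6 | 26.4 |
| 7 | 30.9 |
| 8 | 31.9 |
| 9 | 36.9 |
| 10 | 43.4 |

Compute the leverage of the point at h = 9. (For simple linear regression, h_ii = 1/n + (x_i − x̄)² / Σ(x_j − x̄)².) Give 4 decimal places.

h̄ = (6 + 7 + 8 + 9 + 10)/5 = 8
Σ(h − h̄)² = 4 + 1 + 0 + 1 + 4 = 10
h = 1/5 + (1)²/10 = 0.2 + 0.1 = 0.3000

h = 0.3000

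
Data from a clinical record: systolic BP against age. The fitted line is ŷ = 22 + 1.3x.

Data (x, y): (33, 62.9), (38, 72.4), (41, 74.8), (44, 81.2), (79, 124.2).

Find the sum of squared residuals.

x=33: ŷ = 22 + 1.3·33 = 64.9; r = 62.9 − 64.9 = -2
x=38: ŷ = 22 + 1.3·38 = 71.4; r = 72.4 − 71.4 = 1
x=41: ŷ = 22 + 1.3·41 = 75.3; r = 74.8 − 75.3 = -0.5
x=44: ŷ = 22 + 1.3·44 = 79.2; r = 81.2 − 79.2 = 2
x=79: ŷ = 22 + 1.3·79 = 124.7; r = 124.2 − 124.7 = -0.5
SSE = 4 + 1 + 0.25 + 4 + 0.25 = 9.5

SSE = 9.5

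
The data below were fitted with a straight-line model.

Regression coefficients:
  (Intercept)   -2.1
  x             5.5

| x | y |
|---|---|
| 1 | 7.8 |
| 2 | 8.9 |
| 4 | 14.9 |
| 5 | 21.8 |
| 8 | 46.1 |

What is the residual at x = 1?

r = 4.4

ŷ = -2.1 + 5.5·1 = 3.4
r = 7.8 − 3.4 = 4.4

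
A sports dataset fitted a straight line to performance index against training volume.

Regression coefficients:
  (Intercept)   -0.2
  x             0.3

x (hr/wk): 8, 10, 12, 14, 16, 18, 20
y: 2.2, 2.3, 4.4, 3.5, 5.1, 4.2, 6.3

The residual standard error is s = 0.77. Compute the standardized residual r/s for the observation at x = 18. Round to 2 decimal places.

ŷ = -0.2 + 0.3·18 = 5.2
r = 4.2 − 5.2 = -1
r/s = -1 / 0.77 = -1.30

-1.30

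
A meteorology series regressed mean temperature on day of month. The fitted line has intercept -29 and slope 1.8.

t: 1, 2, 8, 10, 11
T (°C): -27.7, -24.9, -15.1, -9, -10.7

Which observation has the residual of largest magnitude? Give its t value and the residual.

t=1: T̂ = -29 + 1.8·1 = -27.2; r = -27.7 − (-27.2) = -0.5
t=2: T̂ = -29 + 1.8·2 = -25.4; r = -24.9 − (-25.4) = 0.5
t=8: T̂ = -29 + 1.8·8 = -14.6; r = -15.1 − (-14.6) = -0.5
t=10: T̂ = -29 + 1.8·10 = -11; r = -9 − (-11) = 2
t=11: T̂ = -29 + 1.8·11 = -9.2; r = -10.7 − (-9.2) = -1.5
Largest |r| is 2 at t = 10, residual 2.

t = 10, r = 2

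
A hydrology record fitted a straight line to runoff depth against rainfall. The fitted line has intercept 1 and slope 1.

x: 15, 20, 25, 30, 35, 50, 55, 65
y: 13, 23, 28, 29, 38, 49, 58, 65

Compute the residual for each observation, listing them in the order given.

x=15: ŷ = 1 + 15 = 16; e = 13 − 16 = -3
x=20: ŷ = 1 + 20 = 21; e = 23 − 21 = 2
x=25: ŷ = 1 + 25 = 26; e = 28 − 26 = 2
x=30: ŷ = 1 + 30 = 31; e = 29 − 31 = -2
x=35: ŷ = 1 + 35 = 36; e = 38 − 36 = 2
x=50: ŷ = 1 + 50 = 51; e = 49 − 51 = -2
x=55: ŷ = 1 + 55 = 56; e = 58 − 56 = 2
x=65: ŷ = 1 + 65 = 66; e = 65 − 66 = -1

-3, 2, 2, -2, 2, -2, 2, -1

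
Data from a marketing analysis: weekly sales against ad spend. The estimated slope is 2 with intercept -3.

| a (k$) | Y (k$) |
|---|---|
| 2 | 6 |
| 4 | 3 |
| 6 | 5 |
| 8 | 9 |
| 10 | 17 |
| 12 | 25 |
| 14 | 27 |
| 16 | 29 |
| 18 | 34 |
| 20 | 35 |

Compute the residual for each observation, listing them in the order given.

a=2: Ŷ = -3 + 2·2 = 1; r = 6 − 1 = 5
a=4: Ŷ = -3 + 2·4 = 5; r = 3 − 5 = -2
a=6: Ŷ = -3 + 2·6 = 9; r = 5 − 9 = -4
a=8: Ŷ = -3 + 2·8 = 13; r = 9 − 13 = -4
a=10: Ŷ = -3 + 2·10 = 17; r = 17 − 17 = 0
a=12: Ŷ = -3 + 2·12 = 21; r = 25 − 21 = 4
a=14: Ŷ = -3 + 2·14 = 25; r = 27 − 25 = 2
a=16: Ŷ = -3 + 2·16 = 29; r = 29 − 29 = 0
a=18: Ŷ = -3 + 2·18 = 33; r = 34 − 33 = 1
a=20: Ŷ = -3 + 2·20 = 37; r = 35 − 37 = -2

5, -2, -4, -4, 0, 4, 2, 0, 1, -2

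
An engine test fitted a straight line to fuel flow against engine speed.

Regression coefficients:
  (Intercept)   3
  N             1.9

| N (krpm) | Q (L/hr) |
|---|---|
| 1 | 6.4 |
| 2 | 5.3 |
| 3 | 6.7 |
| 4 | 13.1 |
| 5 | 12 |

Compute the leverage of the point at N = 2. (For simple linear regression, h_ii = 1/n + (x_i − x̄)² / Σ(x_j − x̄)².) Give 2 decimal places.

h = 0.30

N̄ = (1 + 2 + 3 + 4 + 5)/5 = 3
Σ(N − N̄)² = 4 + 1 + 0 + 1 + 4 = 10
h = 1/5 + (-1)²/10 = 0.2 + 0.1 = 0.30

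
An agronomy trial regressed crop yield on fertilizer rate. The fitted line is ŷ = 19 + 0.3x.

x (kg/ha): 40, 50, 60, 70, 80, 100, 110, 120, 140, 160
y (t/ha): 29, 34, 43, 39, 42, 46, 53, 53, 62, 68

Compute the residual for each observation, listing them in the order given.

-2, 0, 6, -1, -1, -3, 1, -2, 1, 1

x=40: ŷ = 19 + 0.3·40 = 31; r = 29 − 31 = -2
x=50: ŷ = 19 + 0.3·50 = 34; r = 34 − 34 = 0
x=60: ŷ = 19 + 0.3·60 = 37; r = 43 − 37 = 6
x=70: ŷ = 19 + 0.3·70 = 40; r = 39 − 40 = -1
x=80: ŷ = 19 + 0.3·80 = 43; r = 42 − 43 = -1
x=100: ŷ = 19 + 0.3·100 = 49; r = 46 − 49 = -3
x=110: ŷ = 19 + 0.3·110 = 52; r = 53 − 52 = 1
x=120: ŷ = 19 + 0.3·120 = 55; r = 53 − 55 = -2
x=140: ŷ = 19 + 0.3·140 = 61; r = 62 − 61 = 1
x=160: ŷ = 19 + 0.3·160 = 67; r = 68 − 67 = 1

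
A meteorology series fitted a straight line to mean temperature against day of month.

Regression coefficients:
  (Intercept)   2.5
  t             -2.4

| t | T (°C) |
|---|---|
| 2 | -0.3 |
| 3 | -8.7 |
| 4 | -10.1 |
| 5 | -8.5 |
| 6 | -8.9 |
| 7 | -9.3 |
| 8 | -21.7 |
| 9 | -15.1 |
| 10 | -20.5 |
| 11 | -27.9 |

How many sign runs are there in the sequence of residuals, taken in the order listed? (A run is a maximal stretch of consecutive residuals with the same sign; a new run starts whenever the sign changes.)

t=2: T̂ = 2.5 − 2.4·2 = -2.3; r = -0.3 − (-2.3) = 2
t=3: T̂ = 2.5 − 2.4·3 = -4.7; r = -8.7 − (-4.7) = -4
t=4: T̂ = 2.5 − 2.4·4 = -7.1; r = -10.1 − (-7.1) = -3
t=5: T̂ = 2.5 − 2.4·5 = -9.5; r = -8.5 − (-9.5) = 1
t=6: T̂ = 2.5 − 2.4·6 = -11.9; r = -8.9 − (-11.9) = 3
t=7: T̂ = 2.5 − 2.4·7 = -14.3; r = -9.3 − (-14.3) = 5
t=8: T̂ = 2.5 − 2.4·8 = -16.7; r = -21.7 − (-16.7) = -5
t=9: T̂ = 2.5 − 2.4·9 = -19.1; r = -15.1 − (-19.1) = 4
t=10: T̂ = 2.5 − 2.4·10 = -21.5; r = -20.5 − (-21.5) = 1
t=11: T̂ = 2.5 − 2.4·11 = -23.9; r = -27.9 − (-23.9) = -4
Signs: + − − + + + − + + −
Runs: +×1, −×2, +×3, −×1, +×2, −×1 → 6

6 runs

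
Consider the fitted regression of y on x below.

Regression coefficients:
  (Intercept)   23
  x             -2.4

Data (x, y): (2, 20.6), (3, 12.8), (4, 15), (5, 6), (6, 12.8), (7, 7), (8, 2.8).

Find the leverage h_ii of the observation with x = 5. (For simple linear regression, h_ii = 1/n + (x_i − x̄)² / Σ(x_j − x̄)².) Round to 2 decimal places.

x̄ = (2 + 3 + 4 + 5 + 6 + 7 + 8)/7 = 5
Σ(x − x̄)² = 9 + 4 + 1 + 0 + 1 + 4 + 9 = 28
h = 1/7 + (0)²/28 = 0.142857 + 0 = 0.14

h = 0.14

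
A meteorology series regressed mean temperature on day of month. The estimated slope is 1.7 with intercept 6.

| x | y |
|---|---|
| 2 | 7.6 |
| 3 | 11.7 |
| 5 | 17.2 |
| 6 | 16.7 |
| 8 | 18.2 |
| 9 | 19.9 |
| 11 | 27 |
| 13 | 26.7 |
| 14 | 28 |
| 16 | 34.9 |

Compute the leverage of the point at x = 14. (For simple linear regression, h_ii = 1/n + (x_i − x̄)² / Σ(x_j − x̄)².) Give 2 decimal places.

h = 0.24

x̄ = (2 + 3 + 5 + 6 + 8 + 9 + 11 + 13 + 14 + 16)/10 = 8.7
Σ(x − x̄)² = 44.89 + 32.49 + 13.69 + 7.29 + 0.49 + 0.09 + 5.29 + 18.49 + 28.09 + 53.29 = 204.1
h = 1/10 + (5.3)²/204.1 = 0.1 + 0.137629 = 0.24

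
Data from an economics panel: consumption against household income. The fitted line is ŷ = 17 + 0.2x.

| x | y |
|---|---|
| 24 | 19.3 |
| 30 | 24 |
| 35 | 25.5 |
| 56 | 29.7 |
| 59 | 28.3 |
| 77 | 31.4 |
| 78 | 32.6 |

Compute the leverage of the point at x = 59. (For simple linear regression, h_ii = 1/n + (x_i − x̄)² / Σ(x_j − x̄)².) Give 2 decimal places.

h = 0.16

x̄ = (24 + 30 + 35 + 56 + 59 + 77 + 78)/7 = 51.2857
Σ(x − x̄)² = 744.51 + 453.082 + 265.224 + 22.2245 + 59.5102 + 661.224 + 713.653 = 2919.43
h = 1/7 + (7.71429)²/2919.43 = 0.142857 + 0.0203842 = 0.16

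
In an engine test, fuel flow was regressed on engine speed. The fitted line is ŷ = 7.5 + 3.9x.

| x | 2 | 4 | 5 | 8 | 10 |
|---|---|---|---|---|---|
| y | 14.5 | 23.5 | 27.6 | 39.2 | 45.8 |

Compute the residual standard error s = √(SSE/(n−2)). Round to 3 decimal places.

x=2: ŷ = 7.5 + 3.9·2 = 15.3; r = 14.5 − 15.3 = -0.8
x=4: ŷ = 7.5 + 3.9·4 = 23.1; r = 23.5 − 23.1 = 0.4
x=5: ŷ = 7.5 + 3.9·5 = 27; r = 27.6 − 27 = 0.6
x=8: ŷ = 7.5 + 3.9·8 = 38.7; r = 39.2 − 38.7 = 0.5
x=10: ŷ = 7.5 + 3.9·10 = 46.5; r = 45.8 − 46.5 = -0.7
SSE = 0.64 + 0.16 + 0.36 + 0.25 + 0.49 = 1.9
s = √(1.9/3) = √0.633333 ≈ 0.796

s = 0.796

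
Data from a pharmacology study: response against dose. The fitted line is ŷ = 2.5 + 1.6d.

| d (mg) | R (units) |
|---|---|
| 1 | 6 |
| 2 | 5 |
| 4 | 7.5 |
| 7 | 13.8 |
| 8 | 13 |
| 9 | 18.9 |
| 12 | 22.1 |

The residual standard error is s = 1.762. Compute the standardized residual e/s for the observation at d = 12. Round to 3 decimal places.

0.227

ŷ = 2.5 + 1.6·12 = 21.7
e = 22.1 − 21.7 = 0.4
e/s = 0.4 / 1.762 = 0.227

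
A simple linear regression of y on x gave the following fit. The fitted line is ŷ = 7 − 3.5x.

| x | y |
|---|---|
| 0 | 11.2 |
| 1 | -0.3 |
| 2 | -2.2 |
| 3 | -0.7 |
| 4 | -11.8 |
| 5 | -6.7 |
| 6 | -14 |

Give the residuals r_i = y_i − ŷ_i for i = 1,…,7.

4.2, -3.8, -2.2, 2.8, -4.8, 3.8, 0

x=0: ŷ = 7 − 3.5·0 = 7; r = 11.2 − 7 = 4.2
x=1: ŷ = 7 − 3.5·1 = 3.5; r = -0.3 − 3.5 = -3.8
x=2: ŷ = 7 − 3.5·2 = 0; r = -2.2 − 0 = -2.2
x=3: ŷ = 7 − 3.5·3 = -3.5; r = -0.7 − (-3.5) = 2.8
x=4: ŷ = 7 − 3.5·4 = -7; r = -11.8 − (-7) = -4.8
x=5: ŷ = 7 − 3.5·5 = -10.5; r = -6.7 − (-10.5) = 3.8
x=6: ŷ = 7 − 3.5·6 = -14; r = -14 − (-14) = 0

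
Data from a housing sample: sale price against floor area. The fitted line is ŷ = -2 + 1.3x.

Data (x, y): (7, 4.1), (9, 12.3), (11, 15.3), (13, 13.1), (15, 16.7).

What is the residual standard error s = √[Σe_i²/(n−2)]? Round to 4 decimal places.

x=7: ŷ = -2 + 1.3·7 = 7.1; e = 4.1 − 7.1 = -3
x=9: ŷ = -2 + 1.3·9 = 9.7; e = 12.3 − 9.7 = 2.6
x=11: ŷ = -2 + 1.3·11 = 12.3; e = 15.3 − 12.3 = 3
x=13: ŷ = -2 + 1.3·13 = 14.9; e = 13.1 − 14.9 = -1.8
x=15: ŷ = -2 + 1.3·15 = 17.5; e = 16.7 − 17.5 = -0.8
SSE = 9 + 6.76 + 9 + 3.24 + 0.64 = 28.64
s = √(28.64/3) = √9.54667 ≈ 3.0898

s = 3.0898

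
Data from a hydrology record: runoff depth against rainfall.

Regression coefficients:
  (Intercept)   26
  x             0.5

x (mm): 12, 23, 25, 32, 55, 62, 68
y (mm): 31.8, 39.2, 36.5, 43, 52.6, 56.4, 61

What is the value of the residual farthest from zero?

x=12: ŷ = 26 + 0.5·12 = 32; r = 31.8 − 32 = -0.2
x=23: ŷ = 26 + 0.5·23 = 37.5; r = 39.2 − 37.5 = 1.7
x=25: ŷ = 26 + 0.5·25 = 38.5; r = 36.5 − 38.5 = -2
x=32: ŷ = 26 + 0.5·32 = 42; r = 43 − 42 = 1
x=55: ŷ = 26 + 0.5·55 = 53.5; r = 52.6 − 53.5 = -0.9
x=62: ŷ = 26 + 0.5·62 = 57; r = 56.4 − 57 = -0.6
x=68: ŷ = 26 + 0.5·68 = 60; r = 61 − 60 = 1
Largest |r| is 2 at x = 25, residual -2.

r = -2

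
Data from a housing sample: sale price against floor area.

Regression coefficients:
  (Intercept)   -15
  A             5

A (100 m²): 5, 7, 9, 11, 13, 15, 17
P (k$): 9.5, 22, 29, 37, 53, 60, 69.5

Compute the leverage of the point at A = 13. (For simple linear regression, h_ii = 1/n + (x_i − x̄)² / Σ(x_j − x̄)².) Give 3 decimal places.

h = 0.179

Ā = (5 + 7 + 9 + 11 + 13 + 15 + 17)/7 = 11
Σ(A − Ā)² = 36 + 16 + 4 + 0 + 4 + 16 + 36 = 112
h = 1/7 + (2)²/112 = 0.142857 + 0.0357143 = 0.179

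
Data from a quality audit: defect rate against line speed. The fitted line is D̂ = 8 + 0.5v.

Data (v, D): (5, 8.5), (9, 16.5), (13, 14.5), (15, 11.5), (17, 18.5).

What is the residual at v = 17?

e = 2

D̂ = 8 + 0.5·17 = 16.5
e = 18.5 − 16.5 = 2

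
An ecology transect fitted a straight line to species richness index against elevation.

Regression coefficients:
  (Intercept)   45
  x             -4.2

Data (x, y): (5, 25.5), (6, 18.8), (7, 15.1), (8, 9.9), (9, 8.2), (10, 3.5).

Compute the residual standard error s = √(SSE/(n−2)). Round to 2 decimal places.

s = 1.32

x=5: ŷ = 45 − 4.2·5 = 24; e = 25.5 − 24 = 1.5
x=6: ŷ = 45 − 4.2·6 = 19.8; e = 18.8 − 19.8 = -1
x=7: ŷ = 45 − 4.2·7 = 15.6; e = 15.1 − 15.6 = -0.5
x=8: ŷ = 45 − 4.2·8 = 11.4; e = 9.9 − 11.4 = -1.5
x=9: ŷ = 45 − 4.2·9 = 7.2; e = 8.2 − 7.2 = 1
x=10: ŷ = 45 − 4.2·10 = 3; e = 3.5 − 3 = 0.5
SSE = 2.25 + 1 + 0.25 + 2.25 + 1 + 0.25 = 7
s = √(7/4) = √1.75 ≈ 1.32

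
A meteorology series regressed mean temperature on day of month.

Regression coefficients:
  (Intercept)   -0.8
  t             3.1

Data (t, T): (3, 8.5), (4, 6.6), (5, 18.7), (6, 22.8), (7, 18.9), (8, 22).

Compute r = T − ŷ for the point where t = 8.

r = -2

ŷ = -0.8 + 3.1·8 = 24
r = 22 − 24 = -2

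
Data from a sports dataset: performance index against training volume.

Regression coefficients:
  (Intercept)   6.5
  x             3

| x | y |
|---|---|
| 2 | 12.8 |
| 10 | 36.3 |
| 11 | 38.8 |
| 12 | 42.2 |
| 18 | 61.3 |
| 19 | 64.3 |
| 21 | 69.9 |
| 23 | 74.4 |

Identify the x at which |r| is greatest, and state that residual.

x = 23, r = -1.1

x=2: ŷ = 6.5 + 3·2 = 12.5; r = 12.8 − 12.5 = 0.3
x=10: ŷ = 6.5 + 3·10 = 36.5; r = 36.3 − 36.5 = -0.2
x=11: ŷ = 6.5 + 3·11 = 39.5; r = 38.8 − 39.5 = -0.7
x=12: ŷ = 6.5 + 3·12 = 42.5; r = 42.2 − 42.5 = -0.3
x=18: ŷ = 6.5 + 3·18 = 60.5; r = 61.3 − 60.5 = 0.8
x=19: ŷ = 6.5 + 3·19 = 63.5; r = 64.3 − 63.5 = 0.8
x=21: ŷ = 6.5 + 3·21 = 69.5; r = 69.9 − 69.5 = 0.4
x=23: ŷ = 6.5 + 3·23 = 75.5; r = 74.4 − 75.5 = -1.1
Largest |r| is 1.1 at x = 23, residual -1.1.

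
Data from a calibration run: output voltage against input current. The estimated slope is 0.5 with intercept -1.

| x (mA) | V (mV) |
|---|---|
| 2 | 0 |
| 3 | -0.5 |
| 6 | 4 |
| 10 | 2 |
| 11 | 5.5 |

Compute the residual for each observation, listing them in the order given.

x=2: ŷ = -1 + 0.5·2 = 0; r = 0 − 0 = 0
x=3: ŷ = -1 + 0.5·3 = 0.5; r = -0.5 − 0.5 = -1
x=6: ŷ = -1 + 0.5·6 = 2; r = 4 − 2 = 2
x=10: ŷ = -1 + 0.5·10 = 4; r = 2 − 4 = -2
x=11: ŷ = -1 + 0.5·11 = 4.5; r = 5.5 − 4.5 = 1

0, -1, 2, -2, 1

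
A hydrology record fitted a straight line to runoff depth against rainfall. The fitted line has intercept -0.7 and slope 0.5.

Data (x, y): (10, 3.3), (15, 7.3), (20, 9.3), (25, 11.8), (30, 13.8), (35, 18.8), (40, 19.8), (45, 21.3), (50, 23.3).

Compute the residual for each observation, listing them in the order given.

-1, 0.5, 0, 0, -0.5, 2, 0.5, -0.5, -1

x=10: ŷ = -0.7 + 0.5·10 = 4.3; e = 3.3 − 4.3 = -1
x=15: ŷ = -0.7 + 0.5·15 = 6.8; e = 7.3 − 6.8 = 0.5
x=20: ŷ = -0.7 + 0.5·20 = 9.3; e = 9.3 − 9.3 = 0
x=25: ŷ = -0.7 + 0.5·25 = 11.8; e = 11.8 − 11.8 = 0
x=30: ŷ = -0.7 + 0.5·30 = 14.3; e = 13.8 − 14.3 = -0.5
x=35: ŷ = -0.7 + 0.5·35 = 16.8; e = 18.8 − 16.8 = 2
x=40: ŷ = -0.7 + 0.5·40 = 19.3; e = 19.8 − 19.3 = 0.5
x=45: ŷ = -0.7 + 0.5·45 = 21.8; e = 21.3 − 21.8 = -0.5
x=50: ŷ = -0.7 + 0.5·50 = 24.3; e = 23.3 − 24.3 = -1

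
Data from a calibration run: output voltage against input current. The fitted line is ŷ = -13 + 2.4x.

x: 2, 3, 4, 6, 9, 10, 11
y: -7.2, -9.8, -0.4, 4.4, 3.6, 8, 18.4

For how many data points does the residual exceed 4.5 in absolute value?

2

x=2: ŷ = -13 + 2.4·2 = -8.2; e = -7.2 − (-8.2) = 1
x=3: ŷ = -13 + 2.4·3 = -5.8; e = -9.8 − (-5.8) = -4
x=4: ŷ = -13 + 2.4·4 = -3.4; e = -0.4 − (-3.4) = 3
x=6: ŷ = -13 + 2.4·6 = 1.4; e = 4.4 − 1.4 = 3
x=9: ŷ = -13 + 2.4·9 = 8.6; e = 3.6 − 8.6 = -5
x=10: ŷ = -13 + 2.4·10 = 11; e = 8 − 11 = -3
x=11: ŷ = -13 + 2.4·11 = 13.4; e = 18.4 − 13.4 = 5
|e| > 4.5: x=9 (|e|=5), x=11 (|e|=5) → 2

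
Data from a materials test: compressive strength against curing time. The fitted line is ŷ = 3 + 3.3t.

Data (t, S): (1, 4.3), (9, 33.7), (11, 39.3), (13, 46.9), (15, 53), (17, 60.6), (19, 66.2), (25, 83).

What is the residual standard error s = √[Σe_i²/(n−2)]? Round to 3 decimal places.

t=1: ŷ = 3 + 3.3·1 = 6.3; e = 4.3 − 6.3 = -2
t=9: ŷ = 3 + 3.3·9 = 32.7; e = 33.7 − 32.7 = 1
t=11: ŷ = 3 + 3.3·11 = 39.3; e = 39.3 − 39.3 = 0
t=13: ŷ = 3 + 3.3·13 = 45.9; e = 46.9 − 45.9 = 1
t=15: ŷ = 3 + 3.3·15 = 52.5; e = 53 − 52.5 = 0.5
t=17: ŷ = 3 + 3.3·17 = 59.1; e = 60.6 − 59.1 = 1.5
t=19: ŷ = 3 + 3.3·19 = 65.7; e = 66.2 − 65.7 = 0.5
t=25: ŷ = 3 + 3.3·25 = 85.5; e = 83 − 85.5 = -2.5
SSE = 4 + 1 + 0 + 1 + 0.25 + 2.25 + 0.25 + 6.25 = 15
s = √(15/6) = √2.5 ≈ 1.581

s = 1.581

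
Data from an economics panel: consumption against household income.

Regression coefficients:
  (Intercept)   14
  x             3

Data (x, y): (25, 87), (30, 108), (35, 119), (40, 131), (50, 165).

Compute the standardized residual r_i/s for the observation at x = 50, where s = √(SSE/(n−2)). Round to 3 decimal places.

0.316

x=25: ŷ = 14 + 3·25 = 89; r = 87 − 89 = -2
x=30: ŷ = 14 + 3·30 = 104; r = 108 − 104 = 4
x=35: ŷ = 14 + 3·35 = 119; r = 119 − 119 = 0
x=40: ŷ = 14 + 3·40 = 134; r = 131 − 134 = -3
x=50: ŷ = 14 + 3·50 = 164; r = 165 − 164 = 1
SSE = 4 + 16 + 0 + 9 + 1 = 30
s = √(30/3) = 3.16228
r/s = 1 / 3.16228 = 0.316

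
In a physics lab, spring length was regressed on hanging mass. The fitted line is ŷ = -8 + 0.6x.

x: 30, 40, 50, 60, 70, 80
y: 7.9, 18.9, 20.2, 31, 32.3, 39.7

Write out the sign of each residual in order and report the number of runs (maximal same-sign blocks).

x=30: ŷ = -8 + 0.6·30 = 10; r = 7.9 − 10 = -2.1
x=40: ŷ = -8 + 0.6·40 = 16; r = 18.9 − 16 = 2.9
x=50: ŷ = -8 + 0.6·50 = 22; r = 20.2 − 22 = -1.8
x=60: ŷ = -8 + 0.6·60 = 28; r = 31 − 28 = 3
x=70: ŷ = -8 + 0.6·70 = 34; r = 32.3 − 34 = -1.7
x=80: ŷ = -8 + 0.6·80 = 40; r = 39.7 − 40 = -0.3
Signs: − + − + − −
Runs: −×1, +×1, −×1, +×1, −×2 → 5

5 runs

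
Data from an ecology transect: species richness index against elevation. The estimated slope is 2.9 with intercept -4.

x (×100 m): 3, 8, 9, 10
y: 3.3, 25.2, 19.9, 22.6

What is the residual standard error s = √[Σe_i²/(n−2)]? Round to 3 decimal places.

x=3: ŷ = -4 + 2.9·3 = 4.7; e = 3.3 − 4.7 = -1.4
x=8: ŷ = -4 + 2.9·8 = 19.2; e = 25.2 − 19.2 = 6
x=9: ŷ = -4 + 2.9·9 = 22.1; e = 19.9 − 22.1 = -2.2
x=10: ŷ = -4 + 2.9·10 = 25; e = 22.6 − 25 = -2.4
SSE = 1.96 + 36 + 4.84 + 5.76 = 48.56
s = √(48.56/2) = √24.28 ≈ 4.927

s = 4.927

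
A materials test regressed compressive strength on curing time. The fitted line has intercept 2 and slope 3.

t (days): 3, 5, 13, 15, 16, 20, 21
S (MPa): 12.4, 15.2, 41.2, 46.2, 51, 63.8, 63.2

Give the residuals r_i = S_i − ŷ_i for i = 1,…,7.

t=3: ŷ = 2 + 3·3 = 11; r = 12.4 − 11 = 1.4
t=5: ŷ = 2 + 3·5 = 17; r = 15.2 − 17 = -1.8
t=13: ŷ = 2 + 3·13 = 41; r = 41.2 − 41 = 0.2
t=15: ŷ = 2 + 3·15 = 47; r = 46.2 − 47 = -0.8
t=16: ŷ = 2 + 3·16 = 50; r = 51 − 50 = 1
t=20: ŷ = 2 + 3·20 = 62; r = 63.8 − 62 = 1.8
t=21: ŷ = 2 + 3·21 = 65; r = 63.2 − 65 = -1.8

1.4, -1.8, 0.2, -0.8, 1, 1.8, -1.8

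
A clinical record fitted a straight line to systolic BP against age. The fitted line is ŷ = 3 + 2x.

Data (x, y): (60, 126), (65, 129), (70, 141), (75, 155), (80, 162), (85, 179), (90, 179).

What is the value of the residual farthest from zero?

x=60: ŷ = 3 + 2·60 = 123; r = 126 − 123 = 3
x=65: ŷ = 3 + 2·65 = 133; r = 129 − 133 = -4
x=70: ŷ = 3 + 2·70 = 143; r = 141 − 143 = -2
x=75: ŷ = 3 + 2·75 = 153; r = 155 − 153 = 2
x=80: ŷ = 3 + 2·80 = 163; r = 162 − 163 = -1
x=85: ŷ = 3 + 2·85 = 173; r = 179 − 173 = 6
x=90: ŷ = 3 + 2·90 = 183; r = 179 − 183 = -4
Largest |r| is 6 at x = 85, residual 6.

r = 6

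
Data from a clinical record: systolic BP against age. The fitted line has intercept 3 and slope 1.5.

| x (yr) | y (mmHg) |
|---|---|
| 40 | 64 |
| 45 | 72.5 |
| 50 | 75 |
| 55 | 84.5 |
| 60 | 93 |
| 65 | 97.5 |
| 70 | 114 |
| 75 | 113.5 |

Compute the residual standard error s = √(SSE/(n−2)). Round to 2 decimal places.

s = 3.27

x=40: ŷ = 3 + 1.5·40 = 63; e = 64 − 63 = 1
x=45: ŷ = 3 + 1.5·45 = 70.5; e = 72.5 − 70.5 = 2
x=50: ŷ = 3 + 1.5·50 = 78; e = 75 − 78 = -3
x=55: ŷ = 3 + 1.5·55 = 85.5; e = 84.5 − 85.5 = -1
x=60: ŷ = 3 + 1.5·60 = 93; e = 93 − 93 = 0
x=65: ŷ = 3 + 1.5·65 = 100.5; e = 97.5 − 100.5 = -3
x=70: ŷ = 3 + 1.5·70 = 108; e = 114 − 108 = 6
x=75: ŷ = 3 + 1.5·75 = 115.5; e = 113.5 − 115.5 = -2
SSE = 1 + 4 + 9 + 1 + 0 + 9 + 36 + 4 = 64
s = √(64/6) = √10.6667 ≈ 3.27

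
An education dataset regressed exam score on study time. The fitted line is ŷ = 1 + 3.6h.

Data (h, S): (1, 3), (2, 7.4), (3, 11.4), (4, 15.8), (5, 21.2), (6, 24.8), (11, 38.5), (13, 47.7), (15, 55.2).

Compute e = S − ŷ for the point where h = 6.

e = 2.2

ŷ = 1 + 3.6·6 = 22.6
e = 24.8 − 22.6 = 2.2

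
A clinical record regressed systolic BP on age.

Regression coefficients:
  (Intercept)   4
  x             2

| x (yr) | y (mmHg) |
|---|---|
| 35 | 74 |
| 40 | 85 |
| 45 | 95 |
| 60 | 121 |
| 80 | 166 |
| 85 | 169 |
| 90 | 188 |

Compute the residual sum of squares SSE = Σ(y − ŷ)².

x=35: ŷ = 4 + 2·35 = 74; r = 74 − 74 = 0
x=40: ŷ = 4 + 2·40 = 84; r = 85 − 84 = 1
x=45: ŷ = 4 + 2·45 = 94; r = 95 − 94 = 1
x=60: ŷ = 4 + 2·60 = 124; r = 121 − 124 = -3
x=80: ŷ = 4 + 2·80 = 164; r = 166 − 164 = 2
x=85: ŷ = 4 + 2·85 = 174; r = 169 − 174 = -5
x=90: ŷ = 4 + 2·90 = 184; r = 188 − 184 = 4
SSE = 0 + 1 + 1 + 9 + 4 + 25 + 16 = 56

SSE = 56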